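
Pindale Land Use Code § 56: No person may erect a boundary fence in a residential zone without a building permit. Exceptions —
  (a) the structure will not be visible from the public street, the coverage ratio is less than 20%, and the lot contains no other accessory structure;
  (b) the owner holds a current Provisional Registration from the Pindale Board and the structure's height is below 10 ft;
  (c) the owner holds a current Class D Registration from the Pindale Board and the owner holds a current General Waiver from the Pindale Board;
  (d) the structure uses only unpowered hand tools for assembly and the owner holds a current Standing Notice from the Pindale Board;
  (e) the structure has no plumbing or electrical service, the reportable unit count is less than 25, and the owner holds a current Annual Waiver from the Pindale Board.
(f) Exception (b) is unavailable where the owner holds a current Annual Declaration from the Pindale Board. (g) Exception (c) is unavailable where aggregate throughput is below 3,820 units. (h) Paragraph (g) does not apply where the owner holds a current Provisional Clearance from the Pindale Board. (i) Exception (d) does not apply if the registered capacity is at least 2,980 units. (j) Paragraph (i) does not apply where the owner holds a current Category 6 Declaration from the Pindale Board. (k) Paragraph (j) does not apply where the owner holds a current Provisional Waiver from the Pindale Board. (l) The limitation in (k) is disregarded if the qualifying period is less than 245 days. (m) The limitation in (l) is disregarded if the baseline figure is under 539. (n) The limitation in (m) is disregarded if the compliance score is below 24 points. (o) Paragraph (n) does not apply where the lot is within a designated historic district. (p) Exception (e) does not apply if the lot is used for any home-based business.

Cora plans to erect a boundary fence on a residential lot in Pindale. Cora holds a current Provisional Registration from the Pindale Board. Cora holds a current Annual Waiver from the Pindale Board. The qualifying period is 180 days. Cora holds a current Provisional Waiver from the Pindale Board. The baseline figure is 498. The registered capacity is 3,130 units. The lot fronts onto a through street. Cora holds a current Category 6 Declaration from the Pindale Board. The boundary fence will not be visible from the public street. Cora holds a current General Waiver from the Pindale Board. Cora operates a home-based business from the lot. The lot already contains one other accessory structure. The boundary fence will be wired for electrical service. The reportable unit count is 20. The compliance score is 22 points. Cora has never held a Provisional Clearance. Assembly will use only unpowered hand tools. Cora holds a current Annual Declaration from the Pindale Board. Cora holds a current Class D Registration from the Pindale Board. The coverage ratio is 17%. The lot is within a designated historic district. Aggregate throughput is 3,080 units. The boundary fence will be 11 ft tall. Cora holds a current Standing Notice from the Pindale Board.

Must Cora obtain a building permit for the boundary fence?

Yes — Cora must obtain a building permit.

Exception (a) requires that the lot contains no other accessory structure; but the lot already has another accessory structure, so (a) is unavailable.
Exception (b) does not apply: the structure's height is 11 ft, not below 10 ft.
Exception (c): a current Class D Registration is held; a current General Waiver is held — every condition holds. Turning to paragraphs (g)–(h): (g) operates against (c): aggregate throughput is 3,080 units, below the 3,820 units limit. (h) is not engaged (there is no Provisional Clearance in force), so (g) stands. (c) is therefore removed.
All of (d)'s requirements are met (assembly uses only hand tools; a current Standing Notice is held). But applying paragraphs (i)–(o): (i) operates against (d): the registered capacity is 3,130 units, meeting the 2,980 units threshold. (j) is engaged (a current Category 6 Declaration is held), but is itself disapplied by (k): (k) operates — a current Provisional Waiver is held. (l) would limit (k) — the qualifying period is 180 days, less than the 245 days limit — but (m) sets (l) aside: (m) is engaged — the baseline figure is 498, under the 539 limit. (n) operates (the compliance score is 22 points, below the 24 points limit), but yields to (o): (o) operates — the lot is in a historic district. Exception (d) does not apply.
Exception (e) does not apply: electrical service is planned.
None of the exceptions is available; § 56 applies in full.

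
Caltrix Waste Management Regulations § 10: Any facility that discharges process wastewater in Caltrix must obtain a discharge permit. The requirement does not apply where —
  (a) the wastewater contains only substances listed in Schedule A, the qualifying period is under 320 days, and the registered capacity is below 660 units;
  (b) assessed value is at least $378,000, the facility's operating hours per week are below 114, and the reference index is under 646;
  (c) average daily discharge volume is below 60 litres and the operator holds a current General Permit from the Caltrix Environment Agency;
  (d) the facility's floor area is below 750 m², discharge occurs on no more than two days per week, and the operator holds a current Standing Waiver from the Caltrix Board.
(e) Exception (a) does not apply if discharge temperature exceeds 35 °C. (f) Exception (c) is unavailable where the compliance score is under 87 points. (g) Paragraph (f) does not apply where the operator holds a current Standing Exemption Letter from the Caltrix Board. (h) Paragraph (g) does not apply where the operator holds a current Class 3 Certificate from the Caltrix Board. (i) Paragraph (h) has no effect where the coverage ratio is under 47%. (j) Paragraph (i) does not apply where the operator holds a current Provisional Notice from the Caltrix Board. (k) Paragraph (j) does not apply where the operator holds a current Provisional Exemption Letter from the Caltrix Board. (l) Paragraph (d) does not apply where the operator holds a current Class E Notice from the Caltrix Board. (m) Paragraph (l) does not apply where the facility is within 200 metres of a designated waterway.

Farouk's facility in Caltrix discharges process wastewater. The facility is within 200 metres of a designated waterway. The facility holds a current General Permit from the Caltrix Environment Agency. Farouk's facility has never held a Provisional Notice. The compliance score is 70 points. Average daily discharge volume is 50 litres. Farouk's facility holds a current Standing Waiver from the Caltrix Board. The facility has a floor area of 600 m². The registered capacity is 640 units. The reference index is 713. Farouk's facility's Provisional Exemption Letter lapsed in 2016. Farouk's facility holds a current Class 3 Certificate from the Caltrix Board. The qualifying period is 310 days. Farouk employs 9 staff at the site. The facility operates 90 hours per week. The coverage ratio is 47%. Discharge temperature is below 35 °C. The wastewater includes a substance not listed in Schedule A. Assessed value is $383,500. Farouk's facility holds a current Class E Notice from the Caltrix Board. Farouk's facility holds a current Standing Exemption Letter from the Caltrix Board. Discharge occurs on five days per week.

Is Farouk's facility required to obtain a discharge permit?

Exception (a) fails — the wastewater includes a non-Schedule-A substance.
Exception (b) does not apply: the reference index is 713, not under 646.
All of (c)'s requirements are met (average daily discharge volume is 50 litres, below the 60 litres limit; a current General Permit is held). However, paragraphs (f)–(k) must be considered: (f) is engaged — the compliance score is 70 points, under the 87 points limit. (g) operates (a current Standing Exemption Letter is held), but is set aside by (h): (h) operates — a current Class 3 Certificate is held. (i) does not operate here (the coverage ratio is 47%, not under 47%), so (h) stands. (c) is therefore removed.
Exception (d) fails — discharge occurs on five days per week.
None of the exceptions is available; § 10 applies in full.

Yes — Farouk's facility must obtain a discharge permit.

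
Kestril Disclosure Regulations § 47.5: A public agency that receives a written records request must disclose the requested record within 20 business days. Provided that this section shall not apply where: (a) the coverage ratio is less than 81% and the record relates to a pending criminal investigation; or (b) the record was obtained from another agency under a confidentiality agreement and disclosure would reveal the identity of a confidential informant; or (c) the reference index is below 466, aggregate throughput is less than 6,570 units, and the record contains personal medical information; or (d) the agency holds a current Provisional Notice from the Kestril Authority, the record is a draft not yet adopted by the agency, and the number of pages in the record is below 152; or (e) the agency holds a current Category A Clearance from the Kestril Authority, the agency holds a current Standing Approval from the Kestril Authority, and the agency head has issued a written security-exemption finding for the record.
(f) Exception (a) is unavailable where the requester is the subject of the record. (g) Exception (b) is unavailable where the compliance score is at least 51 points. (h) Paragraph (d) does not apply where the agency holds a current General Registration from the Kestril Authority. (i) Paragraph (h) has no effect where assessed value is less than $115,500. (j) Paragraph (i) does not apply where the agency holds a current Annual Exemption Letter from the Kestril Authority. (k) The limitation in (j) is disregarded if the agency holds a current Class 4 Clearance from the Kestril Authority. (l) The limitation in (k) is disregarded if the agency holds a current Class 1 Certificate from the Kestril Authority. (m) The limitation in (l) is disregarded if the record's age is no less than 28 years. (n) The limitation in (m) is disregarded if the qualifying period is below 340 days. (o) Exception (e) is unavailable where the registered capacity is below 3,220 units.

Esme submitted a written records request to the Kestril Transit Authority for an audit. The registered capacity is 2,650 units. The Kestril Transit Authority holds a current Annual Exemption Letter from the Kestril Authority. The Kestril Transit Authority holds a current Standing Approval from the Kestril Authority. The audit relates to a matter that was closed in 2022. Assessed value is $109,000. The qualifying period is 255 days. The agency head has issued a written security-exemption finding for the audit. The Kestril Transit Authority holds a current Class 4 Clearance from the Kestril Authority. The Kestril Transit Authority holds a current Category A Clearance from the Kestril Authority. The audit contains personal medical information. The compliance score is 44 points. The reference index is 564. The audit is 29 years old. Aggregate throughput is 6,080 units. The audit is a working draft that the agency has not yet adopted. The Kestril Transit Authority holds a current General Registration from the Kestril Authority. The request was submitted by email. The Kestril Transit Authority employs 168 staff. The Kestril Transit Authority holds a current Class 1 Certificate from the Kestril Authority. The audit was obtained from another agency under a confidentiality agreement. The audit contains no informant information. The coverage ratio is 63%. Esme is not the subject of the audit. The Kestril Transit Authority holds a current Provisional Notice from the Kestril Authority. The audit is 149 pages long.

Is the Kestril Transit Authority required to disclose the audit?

Exception (a) fails — the audit relates to a closed matter.
Exception (b) requires that disclosure would reveal the identity of a confidential informant; but the audit contains no informant information, so (b) is unavailable.
Exception (c) fails — the reference index is 564, not below 466.
Exception (d)'s conditions are all satisfied: a current Provisional Notice is held; the audit is an unadopted draft; the number of pages in the record is 149, below the 152 limit. However, paragraphs (h)–(n) must be considered: (h) applies — a current General Registration is held. (i) is engaged (assessed value is $109,000, less than the $115,500 limit), but yields to (j): (j) is engaged — a current Annual Exemption Letter is held. (k) is engaged (a current Class 4 Clearance is held), but is displaced by (l): (l) operates against (k): a current Class 1 Certificate is held. (m) operates (the record's age is 29 years, meeting the 28 years threshold), but yields to (n): (n) operates against (m): the qualifying period is 255 days, below the 340 days limit. Exception (d) does not apply.
Exception (e): a current Category A Clearance is held; a current Standing Approval is held; a written security-exemption finding has been issued — every condition holds. But applying paragraph (o): (o) operates against (e): the registered capacity is 2,650 units, below the 3,220 units limit. (e) is therefore removed.
No exception displaces § 47.5.

Yes — the Kestril Transit Authority must disclose the audit.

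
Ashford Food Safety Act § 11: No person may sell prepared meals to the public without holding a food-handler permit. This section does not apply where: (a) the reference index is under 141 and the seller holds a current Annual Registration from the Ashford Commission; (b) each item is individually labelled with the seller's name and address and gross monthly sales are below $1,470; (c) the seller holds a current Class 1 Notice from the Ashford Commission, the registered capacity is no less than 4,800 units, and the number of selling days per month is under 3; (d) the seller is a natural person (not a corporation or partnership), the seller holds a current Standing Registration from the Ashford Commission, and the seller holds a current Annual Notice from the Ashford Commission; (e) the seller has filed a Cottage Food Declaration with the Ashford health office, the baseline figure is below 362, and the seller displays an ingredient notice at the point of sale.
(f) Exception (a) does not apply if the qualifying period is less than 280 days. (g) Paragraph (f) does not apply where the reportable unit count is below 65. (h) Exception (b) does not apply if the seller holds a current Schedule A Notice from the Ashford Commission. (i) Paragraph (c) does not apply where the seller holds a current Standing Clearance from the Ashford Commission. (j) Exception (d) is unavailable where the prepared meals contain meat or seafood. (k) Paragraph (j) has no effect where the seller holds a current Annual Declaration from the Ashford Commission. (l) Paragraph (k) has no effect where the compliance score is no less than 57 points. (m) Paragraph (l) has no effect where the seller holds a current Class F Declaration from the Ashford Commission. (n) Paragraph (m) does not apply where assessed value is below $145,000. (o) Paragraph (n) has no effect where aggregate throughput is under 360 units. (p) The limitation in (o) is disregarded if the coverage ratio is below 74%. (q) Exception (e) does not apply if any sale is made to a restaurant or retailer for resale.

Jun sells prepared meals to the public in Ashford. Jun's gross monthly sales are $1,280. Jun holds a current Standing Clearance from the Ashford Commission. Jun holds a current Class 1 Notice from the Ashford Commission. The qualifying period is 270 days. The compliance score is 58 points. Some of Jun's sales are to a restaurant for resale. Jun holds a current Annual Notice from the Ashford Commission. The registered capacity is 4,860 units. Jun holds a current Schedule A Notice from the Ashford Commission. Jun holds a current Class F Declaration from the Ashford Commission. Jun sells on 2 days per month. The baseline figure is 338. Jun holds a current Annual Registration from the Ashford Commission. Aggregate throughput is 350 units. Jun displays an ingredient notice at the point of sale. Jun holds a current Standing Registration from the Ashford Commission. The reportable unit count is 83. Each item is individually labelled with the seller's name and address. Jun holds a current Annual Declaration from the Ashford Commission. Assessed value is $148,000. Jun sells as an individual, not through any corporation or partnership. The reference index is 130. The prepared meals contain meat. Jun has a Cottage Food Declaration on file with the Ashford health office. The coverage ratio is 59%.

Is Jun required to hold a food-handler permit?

No — exception (d) applies; Jun is not required to hold a food-handler permit.

All of (a)'s requirements are met (the reference index is 130, under the 141 limit; a current Annual Registration is held). Turning to paragraphs (f)–(g): (f) is triggered — the qualifying period is 270 days, less than the 280 days limit. (g) is inapplicable (the reportable unit count is 83, not below 65), so (f) stands. So (a) is unavailable.
Exception (b) is satisfied on its face — items are individually labelled; gross monthly sales are $1,280, below the $1,470 limit. Turning to paragraph (h): (h) is triggered — a current Schedule A Notice is held. (b) is therefore removed.
Exception (c): a current Class 1 Notice is held; the registered capacity is 4,860 units, meeting the 4,800 units threshold; the number of selling days per month is 2, under the 3 limit — every condition holds. But applying paragraph (i): (i) is engaged — a current Standing Clearance is held. So (c) is unavailable.
Exception (d)'s conditions are all satisfied: the seller is a natural person; a current Standing Registration is held; a current Annual Notice is held. Considering the limiting provisions: (j) would limit (d) — the prepared meals contain meat — but (k) sets (j) aside: (k) operates against (j): a current Annual Declaration is held. (l) would limit (k) — the compliance score is 58 points, meeting the 57 points threshold — but (m) sets (l) aside: (m) operates — a current Class F Declaration is held. (n), which would lift (m), does not operate here — assessed value is $148,000, not below $145,000. So (d) applies.
All of (e)'s requirements are met (a Cottage Food Declaration is on file; the baseline figure is 338, below the 362 limit; an ingredient notice is displayed). But: (q) operates against (e): some sales are to a restaurant for resale. Exception (e) does not apply.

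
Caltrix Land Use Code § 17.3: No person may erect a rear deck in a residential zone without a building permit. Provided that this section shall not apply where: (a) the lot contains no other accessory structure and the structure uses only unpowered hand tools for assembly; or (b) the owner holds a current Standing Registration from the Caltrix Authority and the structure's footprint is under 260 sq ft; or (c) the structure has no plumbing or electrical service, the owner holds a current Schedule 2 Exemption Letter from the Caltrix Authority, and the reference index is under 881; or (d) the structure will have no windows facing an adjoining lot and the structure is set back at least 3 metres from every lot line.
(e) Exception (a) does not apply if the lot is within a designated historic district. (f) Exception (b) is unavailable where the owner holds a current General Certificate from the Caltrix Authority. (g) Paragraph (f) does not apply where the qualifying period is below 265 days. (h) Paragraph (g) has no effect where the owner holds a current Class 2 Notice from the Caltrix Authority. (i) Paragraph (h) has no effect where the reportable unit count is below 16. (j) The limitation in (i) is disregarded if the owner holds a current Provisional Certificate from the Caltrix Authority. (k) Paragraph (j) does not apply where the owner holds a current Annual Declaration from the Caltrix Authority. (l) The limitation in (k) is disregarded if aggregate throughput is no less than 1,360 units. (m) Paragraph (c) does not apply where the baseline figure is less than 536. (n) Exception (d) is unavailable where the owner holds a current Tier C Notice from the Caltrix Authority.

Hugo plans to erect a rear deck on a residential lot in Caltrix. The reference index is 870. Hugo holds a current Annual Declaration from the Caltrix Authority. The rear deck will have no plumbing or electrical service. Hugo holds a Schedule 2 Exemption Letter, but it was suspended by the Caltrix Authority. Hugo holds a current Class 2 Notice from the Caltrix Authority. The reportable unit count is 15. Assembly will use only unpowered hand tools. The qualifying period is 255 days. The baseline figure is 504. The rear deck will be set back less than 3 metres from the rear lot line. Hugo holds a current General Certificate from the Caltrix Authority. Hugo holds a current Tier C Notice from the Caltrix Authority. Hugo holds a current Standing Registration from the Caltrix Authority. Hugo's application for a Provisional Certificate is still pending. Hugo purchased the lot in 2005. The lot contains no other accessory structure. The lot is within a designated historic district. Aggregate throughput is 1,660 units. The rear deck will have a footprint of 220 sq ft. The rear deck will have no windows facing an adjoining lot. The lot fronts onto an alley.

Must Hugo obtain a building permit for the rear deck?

All of (a)'s requirements are met (the lot has no other accessory structure; assembly uses only hand tools). But: (e) is engaged — the lot is in a historic district. So (a) is unavailable.
Exception (b) is satisfied on its face — a current Standing Registration is held; the structure's footprint is 220 sq ft, under the 260 sq ft limit. Under paragraphs (f)–(l): (f) is engaged (a current General Certificate is held), but is displaced by (g): (g) operates against (f): the qualifying period is 255 days, below the 265 days limit. (h) would limit (g) — a current Class 2 Notice is held — but (i) sets (h) aside: (i) is engaged — the reportable unit count is 15, below the 16 limit. (j), which would lift (i), is not triggered — there is no Provisional Certificate in force. (b) remains available.
Exception (c) does not apply: no current Schedule 2 Exemption Letter is held.
Exception (d) requires that the structure is set back at least 3 metres from every lot line; but the rear setback is under 3 m, so (d) is unavailable.

No — exception (b) applies; Hugo does not need a building permit.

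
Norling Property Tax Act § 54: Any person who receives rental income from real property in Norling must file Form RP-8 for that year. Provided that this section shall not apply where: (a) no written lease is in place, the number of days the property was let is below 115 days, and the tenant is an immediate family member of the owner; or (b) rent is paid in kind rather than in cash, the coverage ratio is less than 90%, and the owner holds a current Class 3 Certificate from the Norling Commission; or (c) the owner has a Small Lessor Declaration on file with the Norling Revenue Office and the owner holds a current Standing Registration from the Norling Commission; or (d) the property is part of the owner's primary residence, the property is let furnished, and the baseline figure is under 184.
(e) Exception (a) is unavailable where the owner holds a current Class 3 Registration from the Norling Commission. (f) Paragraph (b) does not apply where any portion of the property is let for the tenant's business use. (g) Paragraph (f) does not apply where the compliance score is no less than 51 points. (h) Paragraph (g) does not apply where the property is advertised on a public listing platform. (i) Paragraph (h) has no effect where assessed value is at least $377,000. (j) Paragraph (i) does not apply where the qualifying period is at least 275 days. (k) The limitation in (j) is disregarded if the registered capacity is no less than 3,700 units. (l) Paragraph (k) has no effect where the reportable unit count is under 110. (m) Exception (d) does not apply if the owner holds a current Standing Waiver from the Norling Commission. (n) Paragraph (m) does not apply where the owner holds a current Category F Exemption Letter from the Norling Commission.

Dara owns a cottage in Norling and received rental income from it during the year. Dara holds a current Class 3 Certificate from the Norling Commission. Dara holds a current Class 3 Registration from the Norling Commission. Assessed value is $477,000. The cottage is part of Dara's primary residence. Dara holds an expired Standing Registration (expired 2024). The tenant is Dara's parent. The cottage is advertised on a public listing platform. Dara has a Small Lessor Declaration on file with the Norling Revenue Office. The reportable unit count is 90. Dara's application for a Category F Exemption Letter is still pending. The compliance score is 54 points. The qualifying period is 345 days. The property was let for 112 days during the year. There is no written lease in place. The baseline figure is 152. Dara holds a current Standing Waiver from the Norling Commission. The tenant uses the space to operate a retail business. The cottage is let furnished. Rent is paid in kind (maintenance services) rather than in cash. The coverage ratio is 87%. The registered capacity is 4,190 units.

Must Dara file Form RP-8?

Yes — Dara must file Form RP-8.

Exception (a): there is no written lease; the number of days the property was let is 112 days, below the 115 days limit; the tenant is an immediate family member — every condition holds. But applying paragraph (e): (e) operates against (a): a current Class 3 Registration is held. Exception (a) does not apply.
All of (b)'s requirements are met (rent is paid in kind; the coverage ratio is 87%, less than the 90% limit; a current Class 3 Certificate is held). Turning to paragraphs (f)–(l): (f) operates against (b): the space is let for business use. (g) would limit (f) — the compliance score is 54 points, meeting the 51 points threshold — but (h) sets (g) aside: (h) operates against (g): the property is publicly advertised. (i) would limit (h) — assessed value is $477,000, meeting the $377,000 threshold — but (j) sets (i) aside: (j) operates against (i): the qualifying period is 345 days, meeting the 275 days threshold. (k) would limit (j) — the registered capacity is 4,190 units, meeting the 3,700 units threshold — but (l) sets (k) aside: (l) operates against (k): the reportable unit count is 90, under the 110 limit. (b) is therefore removed.
Exception (c) does not apply: there is no Standing Registration in force.
Exception (d) is satisfied on its face — the cottage is part of the primary residence; the property is let furnished; the baseline figure is 152, under the 184 limit. Turning to paragraphs (m)–(n): (m) is engaged — a current Standing Waiver is held. (n) does not operate here (the Category F Exemption Letter is not current), so (m) stands. Exception (d) does not apply.
No exception applies. The general rule governs.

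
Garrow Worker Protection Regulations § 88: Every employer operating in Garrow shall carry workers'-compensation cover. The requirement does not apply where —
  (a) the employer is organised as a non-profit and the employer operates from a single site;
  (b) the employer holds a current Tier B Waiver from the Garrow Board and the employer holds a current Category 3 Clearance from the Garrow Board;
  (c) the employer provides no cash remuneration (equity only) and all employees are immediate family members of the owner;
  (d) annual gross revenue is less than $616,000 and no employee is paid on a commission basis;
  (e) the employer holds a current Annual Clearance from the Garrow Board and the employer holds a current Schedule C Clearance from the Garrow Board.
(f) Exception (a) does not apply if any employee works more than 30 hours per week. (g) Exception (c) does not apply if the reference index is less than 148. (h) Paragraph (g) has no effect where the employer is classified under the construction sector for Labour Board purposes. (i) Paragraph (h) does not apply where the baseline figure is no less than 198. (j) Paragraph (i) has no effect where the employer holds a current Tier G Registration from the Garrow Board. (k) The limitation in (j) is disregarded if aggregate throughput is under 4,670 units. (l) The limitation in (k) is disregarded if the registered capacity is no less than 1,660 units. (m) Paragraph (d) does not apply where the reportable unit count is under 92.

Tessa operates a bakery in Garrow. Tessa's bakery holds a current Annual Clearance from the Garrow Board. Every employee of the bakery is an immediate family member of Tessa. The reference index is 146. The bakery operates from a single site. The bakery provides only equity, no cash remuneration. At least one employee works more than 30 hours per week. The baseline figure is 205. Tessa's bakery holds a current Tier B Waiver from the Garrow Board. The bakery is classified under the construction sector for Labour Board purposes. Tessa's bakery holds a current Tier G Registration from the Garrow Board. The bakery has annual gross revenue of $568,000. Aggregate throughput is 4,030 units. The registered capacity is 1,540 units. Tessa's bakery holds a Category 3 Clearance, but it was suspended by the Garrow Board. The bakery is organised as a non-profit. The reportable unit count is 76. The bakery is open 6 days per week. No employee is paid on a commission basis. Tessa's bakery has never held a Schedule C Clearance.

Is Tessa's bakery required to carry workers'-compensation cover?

Yes — Tessa's bakery must carry workers'-compensation cover.

Exception (a)'s conditions are all satisfied: the employer is a non-profit; the employer operates from a single site. But: (f) operates against (a): at least one employee exceeds 30 hours/week. So (a) is unavailable.
Exception (b) fails — there is no Category 3 Clearance in force.
Exception (c): remuneration is equity-only; every employee is an immediate family member — every condition holds. But: (g) operates against (c): the reference index is 146, less than the 148 limit. (h) is triggered (the bakery is classified under the construction sector), but is displaced by (i): (i) operates against (h): the baseline figure is 205, meeting the 198 threshold. (j) applies (a current Tier G Registration is held), but is set aside by (k): (k) operates against (j): aggregate throughput is 4,030 units, under the 4,670 units limit. (l), which would lift (k), is not triggered — the registered capacity is 1,540 units, short of 1,660 units. (c) is therefore removed.
All of (d)'s requirements are met (annual gross revenue is $568,000, less than the $616,000 limit; no employee is paid on commission). Turning to paragraph (m): (m) operates against (d): the reportable unit count is 76, under the 92 limit. So (d) is unavailable.
Exception (e) requires that the employer holds a current Schedule C Clearance from the Garrow Board; but there is no Schedule C Clearance in force, so (e) is unavailable.
No exception is made out. Tessa's bakery falls within the general rule.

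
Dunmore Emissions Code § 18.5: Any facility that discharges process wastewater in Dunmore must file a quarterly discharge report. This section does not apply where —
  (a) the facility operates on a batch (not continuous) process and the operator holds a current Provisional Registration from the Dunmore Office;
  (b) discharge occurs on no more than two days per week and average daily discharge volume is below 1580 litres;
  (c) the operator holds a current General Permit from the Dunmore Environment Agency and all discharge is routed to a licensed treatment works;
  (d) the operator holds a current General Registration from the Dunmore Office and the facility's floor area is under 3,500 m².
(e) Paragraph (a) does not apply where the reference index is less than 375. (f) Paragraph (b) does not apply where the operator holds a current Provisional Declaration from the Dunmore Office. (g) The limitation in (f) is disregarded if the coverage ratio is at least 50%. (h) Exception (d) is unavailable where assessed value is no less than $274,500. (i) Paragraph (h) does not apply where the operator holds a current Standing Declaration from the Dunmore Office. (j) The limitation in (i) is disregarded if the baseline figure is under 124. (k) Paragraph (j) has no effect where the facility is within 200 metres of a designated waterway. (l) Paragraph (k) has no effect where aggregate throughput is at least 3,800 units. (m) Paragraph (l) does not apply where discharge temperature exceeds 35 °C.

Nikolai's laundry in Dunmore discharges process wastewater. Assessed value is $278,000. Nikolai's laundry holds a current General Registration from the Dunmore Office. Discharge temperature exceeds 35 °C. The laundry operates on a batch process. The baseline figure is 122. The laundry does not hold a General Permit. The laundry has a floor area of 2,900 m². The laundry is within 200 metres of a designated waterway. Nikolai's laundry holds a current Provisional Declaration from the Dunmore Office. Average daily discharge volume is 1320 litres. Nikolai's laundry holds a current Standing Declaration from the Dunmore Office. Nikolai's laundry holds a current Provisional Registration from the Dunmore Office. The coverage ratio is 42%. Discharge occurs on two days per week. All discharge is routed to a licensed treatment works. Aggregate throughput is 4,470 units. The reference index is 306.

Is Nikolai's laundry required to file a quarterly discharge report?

All of (a)'s requirements are met (the facility operates on a batch process; a current Provisional Registration is held). Turning to paragraph (e): (e) operates against (a): the reference index is 306, less than the 375 limit. (a) is therefore removed.
All of (b)'s requirements are met (discharge occurs on no more than two days per week; average daily discharge volume is 1320 litres, below the 1580 litres limit). But applying paragraphs (f)–(g): (f) operates against (b): a current Provisional Declaration is held. (g), which would lift (f), is not engaged — the coverage ratio is 42%, short of 50%. Exception (b) does not apply.
Exception (c) fails — no General Permit is held.
All of (d)'s requirements are met (a current General Registration is held; the facility's floor area is 2,900 m², under the 3,500 m² limit). Applying paragraphs (h)–(m): (h) would limit (d) — assessed value is $278,000, meeting the $274,500 threshold — but (i) sets (h) aside: (i) is engaged — a current Standing Declaration is held. (j) applies (the baseline figure is 122, under the 124 limit), but is itself disapplied by (k): (k) is triggered — the laundry is within 200 m of a designated waterway. (l) would limit (k) — aggregate throughput is 4,470 units, meeting the 3,800 units threshold — but (m) sets (l) aside: (m) applies — discharge temperature exceeds 35 °C. Exception (d) stands.

No — exception (d) applies; Nikolai's laundry is not required to file a quarterly discharge report.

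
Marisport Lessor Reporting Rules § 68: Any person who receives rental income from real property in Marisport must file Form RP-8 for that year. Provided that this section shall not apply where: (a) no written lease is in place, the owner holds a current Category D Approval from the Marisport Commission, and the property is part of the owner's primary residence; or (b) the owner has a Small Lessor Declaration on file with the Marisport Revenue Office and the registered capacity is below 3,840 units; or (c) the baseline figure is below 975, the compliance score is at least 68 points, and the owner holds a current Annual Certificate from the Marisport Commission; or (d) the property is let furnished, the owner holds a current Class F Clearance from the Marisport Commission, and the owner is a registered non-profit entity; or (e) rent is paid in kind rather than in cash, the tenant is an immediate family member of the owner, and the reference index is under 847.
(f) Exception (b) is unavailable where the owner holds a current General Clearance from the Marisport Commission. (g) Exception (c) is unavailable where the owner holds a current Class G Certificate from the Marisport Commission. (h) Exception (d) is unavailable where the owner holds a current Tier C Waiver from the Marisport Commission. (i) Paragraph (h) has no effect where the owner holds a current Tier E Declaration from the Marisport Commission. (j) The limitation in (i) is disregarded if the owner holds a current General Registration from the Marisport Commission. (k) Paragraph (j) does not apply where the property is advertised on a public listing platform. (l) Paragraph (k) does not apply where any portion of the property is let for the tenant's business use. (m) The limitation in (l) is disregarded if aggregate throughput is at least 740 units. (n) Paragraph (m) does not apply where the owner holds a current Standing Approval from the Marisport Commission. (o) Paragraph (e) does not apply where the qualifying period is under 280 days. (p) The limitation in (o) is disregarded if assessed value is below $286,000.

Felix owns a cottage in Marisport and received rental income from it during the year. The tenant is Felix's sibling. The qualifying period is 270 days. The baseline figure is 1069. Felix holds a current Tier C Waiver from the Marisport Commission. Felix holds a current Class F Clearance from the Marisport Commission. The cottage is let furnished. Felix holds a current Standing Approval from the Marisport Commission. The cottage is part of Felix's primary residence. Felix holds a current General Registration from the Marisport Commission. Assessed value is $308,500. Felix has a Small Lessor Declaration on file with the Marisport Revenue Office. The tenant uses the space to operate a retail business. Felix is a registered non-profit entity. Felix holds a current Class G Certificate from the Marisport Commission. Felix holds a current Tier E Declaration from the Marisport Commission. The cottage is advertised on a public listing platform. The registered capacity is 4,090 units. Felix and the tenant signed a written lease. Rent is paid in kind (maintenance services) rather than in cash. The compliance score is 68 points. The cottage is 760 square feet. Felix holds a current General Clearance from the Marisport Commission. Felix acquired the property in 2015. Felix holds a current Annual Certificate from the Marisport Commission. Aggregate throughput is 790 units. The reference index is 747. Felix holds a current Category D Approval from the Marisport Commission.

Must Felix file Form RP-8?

Exception (a) requires that no written lease is in place; but a written lease is in place, so (a) is unavailable.
Exception (b) fails — the registered capacity is 4,090 units, not below 3,840 units.
Exception (c) requires that the baseline figure is below 975; but the baseline figure is 1,069, not below 975, so (c) is unavailable.
Exception (d)'s conditions are all satisfied: the property is let furnished; a current Class F Clearance is held; Felix is a registered non-profit. However, paragraphs (h)–(n) must be considered: (h) operates against (d): a current Tier C Waiver is held. (i) would limit (h) — a current Tier E Declaration is held — but (j) sets (i) aside: (j) operates against (i): a current General Registration is held. (k) is triggered (the property is publicly advertised), but is displaced by (l): (l) is engaged — the space is let for business use. (m) would limit (l) — aggregate throughput is 790 units, meeting the 740 units threshold — but (n) sets (m) aside: (n) is triggered — a current Standing Approval is held. So (d) is unavailable.
Exception (e) is satisfied on its face — rent is paid in kind; the tenant is an immediate family member; the reference index is 747, under the 847 limit. However, paragraphs (o)–(p) must be considered: (o) is engaged — the qualifying period is 270 days, under the 280 days limit. (p), which would lift (o), does not operate here — assessed value is $308,500, not below $286,000. So (e) is unavailable.
No exception applies. The general rule governs.

Yes — Felix must file Form RP-8.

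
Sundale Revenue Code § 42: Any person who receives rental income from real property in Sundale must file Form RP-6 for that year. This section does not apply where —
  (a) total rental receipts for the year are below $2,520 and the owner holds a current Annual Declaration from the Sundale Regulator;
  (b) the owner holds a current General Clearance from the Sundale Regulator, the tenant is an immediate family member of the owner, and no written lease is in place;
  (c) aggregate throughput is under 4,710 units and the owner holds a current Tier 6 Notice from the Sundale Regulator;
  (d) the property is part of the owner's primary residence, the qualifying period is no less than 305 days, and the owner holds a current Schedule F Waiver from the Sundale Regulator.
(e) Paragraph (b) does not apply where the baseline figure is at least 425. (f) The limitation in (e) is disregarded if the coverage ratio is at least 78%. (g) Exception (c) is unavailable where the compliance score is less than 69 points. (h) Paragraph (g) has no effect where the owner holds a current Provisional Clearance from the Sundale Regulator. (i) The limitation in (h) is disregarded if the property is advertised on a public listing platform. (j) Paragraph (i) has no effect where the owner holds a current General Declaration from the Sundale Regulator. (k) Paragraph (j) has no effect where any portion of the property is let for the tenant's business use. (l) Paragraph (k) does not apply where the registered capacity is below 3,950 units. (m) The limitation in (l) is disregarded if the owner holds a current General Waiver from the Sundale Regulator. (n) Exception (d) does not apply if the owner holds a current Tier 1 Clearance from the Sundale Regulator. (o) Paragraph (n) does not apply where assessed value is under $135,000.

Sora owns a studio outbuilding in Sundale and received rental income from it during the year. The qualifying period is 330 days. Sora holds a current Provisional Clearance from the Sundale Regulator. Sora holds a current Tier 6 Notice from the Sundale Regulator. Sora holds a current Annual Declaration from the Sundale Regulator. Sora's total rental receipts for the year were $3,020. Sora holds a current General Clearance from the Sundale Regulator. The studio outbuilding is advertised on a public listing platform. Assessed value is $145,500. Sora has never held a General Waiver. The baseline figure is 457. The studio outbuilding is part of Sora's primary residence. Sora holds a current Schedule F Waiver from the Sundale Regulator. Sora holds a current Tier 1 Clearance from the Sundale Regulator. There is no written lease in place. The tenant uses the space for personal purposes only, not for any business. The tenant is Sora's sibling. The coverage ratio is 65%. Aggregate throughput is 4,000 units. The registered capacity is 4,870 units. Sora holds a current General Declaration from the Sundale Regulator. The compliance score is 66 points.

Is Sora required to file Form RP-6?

No — exception (c) applies; Sora is not required to file Form RP-6.

Exception (a) requires that total rental receipts for the year are below $2,520; but total rental receipts for the year are $3,020, not below $2,520, so (a) is unavailable.
All of (b)'s requirements are met (a current General Clearance is held; the tenant is an immediate family member; there is no written lease). However, paragraphs (e)–(f) must be considered: (e) is triggered — the baseline figure is 457, meeting the 425 threshold. (f) is inapplicable (the coverage ratio is 65%, short of 78%), so (e) stands. So (b) is unavailable.
Exception (c)'s conditions are all satisfied: aggregate throughput is 4,000 units, under the 4,710 units limit; a current Tier 6 Notice is held. Under paragraphs (g)–(m): (g) operates (the compliance score is 66 points, less than the 69 points limit), but is itself disapplied by (h): (h) is engaged — a current Provisional Clearance is held. (i) would limit (h) — the property is publicly advertised — but (j) sets (i) aside: (j) is engaged — a current General Declaration is held. (k), which would lift (j), is inapplicable — the space is used for personal purposes only. (c) remains available.
Exception (d): the studio outbuilding is part of the primary residence; the qualifying period is 330 days, meeting the 305 days threshold; a current Schedule F Waiver is held — every condition holds. Turning to paragraphs (n)–(o): (n) operates against (d): a current Tier 1 Clearance is held. (o), which would lift (n), is not triggered — assessed value is $145,500, not under $135,000. (d) is therefore removed.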